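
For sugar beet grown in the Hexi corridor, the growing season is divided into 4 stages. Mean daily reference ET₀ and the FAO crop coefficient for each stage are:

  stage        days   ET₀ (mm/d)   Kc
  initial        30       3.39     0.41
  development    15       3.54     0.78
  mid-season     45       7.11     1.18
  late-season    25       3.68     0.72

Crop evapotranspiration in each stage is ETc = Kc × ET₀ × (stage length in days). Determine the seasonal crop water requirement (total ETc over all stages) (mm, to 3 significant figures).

527 mm

initial: 0.41 × 3.39 × 30 = 41.70 mm
development: 0.78 × 3.54 × 15 = 41.42 mm
mid-season: 1.18 × 7.11 × 45 = 377.54 mm
late-season: 0.72 × 3.68 × 25 = 66.24 mm
Seasonal total = 526.90 mm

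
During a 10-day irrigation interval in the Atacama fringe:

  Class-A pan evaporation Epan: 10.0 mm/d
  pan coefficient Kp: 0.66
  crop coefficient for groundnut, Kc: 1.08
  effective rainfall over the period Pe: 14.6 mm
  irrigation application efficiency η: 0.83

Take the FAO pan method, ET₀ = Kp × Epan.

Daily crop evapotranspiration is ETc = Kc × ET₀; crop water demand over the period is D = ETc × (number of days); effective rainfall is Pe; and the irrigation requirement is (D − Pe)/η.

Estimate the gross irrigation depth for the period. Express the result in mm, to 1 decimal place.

ET₀ = 0.66 × 10.0 = 6.6000 mm/d
ETc = Kc × ET₀ = 1.08 × 6.6000 = 7.1280 mm/d
Crop demand D = ETc × 10 d = 7.1280 × 10 = 71.280 mm
D − Pe = 71.280 − 14.6 = 56.680 mm
Gross irrigation = 56.680 / 0.83 = 68.289 mm

68.3 mm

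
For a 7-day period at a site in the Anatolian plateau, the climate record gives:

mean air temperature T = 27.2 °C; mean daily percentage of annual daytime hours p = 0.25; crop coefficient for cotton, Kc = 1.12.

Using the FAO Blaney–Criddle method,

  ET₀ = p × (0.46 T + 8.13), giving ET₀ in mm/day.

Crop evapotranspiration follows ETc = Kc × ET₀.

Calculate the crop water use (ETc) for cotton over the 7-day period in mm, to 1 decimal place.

40.5 mm

ET₀ = 0.25 × (0.46 × 27.2 + 8.13) = 0.25 × 20.642 = 5.1605 mm/d
ETc = Kc × ET₀ = 1.12 × 5.1605 = 5.7798 mm/d
Over 7 days: 5.7798 × 7 = 40.459 mm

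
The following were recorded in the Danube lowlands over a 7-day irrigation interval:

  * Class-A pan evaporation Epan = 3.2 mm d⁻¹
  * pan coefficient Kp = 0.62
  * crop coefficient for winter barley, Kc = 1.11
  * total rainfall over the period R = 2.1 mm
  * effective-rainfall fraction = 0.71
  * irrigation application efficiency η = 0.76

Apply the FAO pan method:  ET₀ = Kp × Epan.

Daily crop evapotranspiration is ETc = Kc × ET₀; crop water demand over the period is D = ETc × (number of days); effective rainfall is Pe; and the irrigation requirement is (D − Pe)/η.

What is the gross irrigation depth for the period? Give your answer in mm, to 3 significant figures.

18.3 mm

ET₀ = 0.62 × 3.2 = 1.9840 mm/d
ETc = Kc × ET₀ = 1.11 × 1.9840 = 2.2022 mm/d
Crop demand D = ETc × 7 d = 2.2022 × 7 = 15.415 mm
Pe = 0.71 × 2.1 = 1.491 mm
D − Pe = 15.415 − 1.491 = 13.924 mm
Gross irrigation = 13.924 / 0.76 = 18.321 mm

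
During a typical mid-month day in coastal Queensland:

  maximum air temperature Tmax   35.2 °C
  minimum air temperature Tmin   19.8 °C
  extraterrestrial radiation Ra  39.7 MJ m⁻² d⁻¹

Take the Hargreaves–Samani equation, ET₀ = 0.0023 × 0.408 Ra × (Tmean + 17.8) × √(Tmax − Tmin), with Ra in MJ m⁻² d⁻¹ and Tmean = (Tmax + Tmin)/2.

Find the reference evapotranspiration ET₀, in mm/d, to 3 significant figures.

Tmean = (35.2 + 19.8)/2 = 27.50 °C
0.408 Ra = 0.408 × 39.7 = 16.1976 mm/d equivalent
ET₀ = 0.0023 × 16.1976 × (27.50 + 17.8) × √15.4 = 0.0023 × 16.1976 × 45.30 × 3.9243 = 6.6228 mm/d

6.62 mm/d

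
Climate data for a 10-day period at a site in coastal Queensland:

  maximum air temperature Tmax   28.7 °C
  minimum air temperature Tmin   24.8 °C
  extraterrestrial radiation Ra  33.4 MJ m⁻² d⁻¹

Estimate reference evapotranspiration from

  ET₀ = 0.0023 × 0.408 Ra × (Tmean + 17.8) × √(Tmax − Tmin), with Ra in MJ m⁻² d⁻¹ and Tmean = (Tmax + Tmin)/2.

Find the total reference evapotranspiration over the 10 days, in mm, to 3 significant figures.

27.6 mm

Tmean = (28.7 + 24.8)/2 = 26.75 °C
0.408 Ra = 0.408 × 33.4 = 13.6272 mm/d equivalent
ET₀ = 0.0023 × 13.6272 × (26.75 + 17.8) × √3.9 = 0.0023 × 13.6272 × 44.55 × 1.9748 = 2.7574 mm/d
Over 10 days: 2.7574 × 10 = 27.574 mm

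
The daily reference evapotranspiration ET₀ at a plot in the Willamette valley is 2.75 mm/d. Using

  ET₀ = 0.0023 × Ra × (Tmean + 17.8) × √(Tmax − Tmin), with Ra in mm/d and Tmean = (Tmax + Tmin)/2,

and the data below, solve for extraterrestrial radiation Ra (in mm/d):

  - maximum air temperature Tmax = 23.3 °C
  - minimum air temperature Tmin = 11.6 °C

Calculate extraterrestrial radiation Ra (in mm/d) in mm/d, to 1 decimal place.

Tmean = 17.45 °C; √ΔT = 3.4205
Ra = ET₀ / [0.0023 × (Tmean+17.8) × √ΔT] = 2.75 / (0.0023 × 35.25 × 3.4205) = 9.916 mm/d

9.9 mm/d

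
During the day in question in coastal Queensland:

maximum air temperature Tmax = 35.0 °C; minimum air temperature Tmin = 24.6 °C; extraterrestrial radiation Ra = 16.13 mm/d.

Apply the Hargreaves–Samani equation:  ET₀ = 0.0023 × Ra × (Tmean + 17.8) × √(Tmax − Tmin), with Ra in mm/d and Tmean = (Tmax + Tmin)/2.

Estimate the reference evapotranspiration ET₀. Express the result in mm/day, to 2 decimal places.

5.69 mm/day

Tmean = (35.0 + 24.6)/2 = 29.80 °C
ET₀ = 0.0023 × 16.13 × (29.80 + 17.8) × √10.4 = 0.0023 × 16.13 × 47.60 × 3.2249 = 5.6949 mm/d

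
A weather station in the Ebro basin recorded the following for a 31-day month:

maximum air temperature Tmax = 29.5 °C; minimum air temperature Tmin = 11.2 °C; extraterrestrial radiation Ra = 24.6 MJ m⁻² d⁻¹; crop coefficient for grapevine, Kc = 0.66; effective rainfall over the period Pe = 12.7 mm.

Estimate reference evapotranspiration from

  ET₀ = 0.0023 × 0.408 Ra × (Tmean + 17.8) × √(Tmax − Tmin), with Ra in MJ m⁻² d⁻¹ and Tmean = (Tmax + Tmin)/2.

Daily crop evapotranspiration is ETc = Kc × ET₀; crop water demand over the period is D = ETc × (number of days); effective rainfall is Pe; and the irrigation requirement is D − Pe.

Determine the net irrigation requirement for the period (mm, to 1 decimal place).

Tmean = (29.5 + 11.2)/2 = 20.35 °C
0.408 Ra = 0.408 × 24.6 = 10.0368 mm/d equivalent
ET₀ = 0.0023 × 10.0368 × (20.35 + 17.8) × √18.3 = 0.0023 × 10.0368 × 38.15 × 4.2778 = 3.7674 mm/d
ETc = Kc × ET₀ = 0.66 × 3.7674 = 2.4865 mm/d
Crop demand D = ETc × 31 d = 2.4865 × 31 = 77.082 mm
D − Pe = 77.082 − 12.7 = 64.382 mm

64.4 mm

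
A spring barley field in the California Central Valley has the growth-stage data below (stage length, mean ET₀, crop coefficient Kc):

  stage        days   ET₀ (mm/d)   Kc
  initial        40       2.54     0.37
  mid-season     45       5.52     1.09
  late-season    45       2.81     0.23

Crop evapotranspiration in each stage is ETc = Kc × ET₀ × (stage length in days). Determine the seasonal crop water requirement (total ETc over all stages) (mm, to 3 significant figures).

337 mm

initial: 0.37 × 2.54 × 40 = 37.59 mm
mid-season: 1.09 × 5.52 × 45 = 270.76 mm
late-season: 0.23 × 2.81 × 45 = 29.08 mm
Seasonal total = 337.43 mm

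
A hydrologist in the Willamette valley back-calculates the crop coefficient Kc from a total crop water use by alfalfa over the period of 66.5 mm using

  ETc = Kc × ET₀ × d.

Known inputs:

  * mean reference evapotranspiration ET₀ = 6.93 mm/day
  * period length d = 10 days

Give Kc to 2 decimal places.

0.96

ETc = Kc × ET₀ × d  ⇒  Kc = ETc / (ET₀ × d)
Kc = 66.5 / (6.93 × 10) = 66.5 / 69.30 = 0.9596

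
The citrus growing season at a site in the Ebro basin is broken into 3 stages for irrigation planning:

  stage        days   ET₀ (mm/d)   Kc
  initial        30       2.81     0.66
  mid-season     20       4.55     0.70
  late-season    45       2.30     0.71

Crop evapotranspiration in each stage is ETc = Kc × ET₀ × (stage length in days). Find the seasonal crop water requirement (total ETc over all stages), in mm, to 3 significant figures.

193 mm

initial: 0.66 × 2.81 × 30 = 55.64 mm
mid-season: 0.70 × 4.55 × 20 = 63.70 mm
late-season: 0.71 × 2.30 × 45 = 73.49 mm
Seasonal total = 192.83 mm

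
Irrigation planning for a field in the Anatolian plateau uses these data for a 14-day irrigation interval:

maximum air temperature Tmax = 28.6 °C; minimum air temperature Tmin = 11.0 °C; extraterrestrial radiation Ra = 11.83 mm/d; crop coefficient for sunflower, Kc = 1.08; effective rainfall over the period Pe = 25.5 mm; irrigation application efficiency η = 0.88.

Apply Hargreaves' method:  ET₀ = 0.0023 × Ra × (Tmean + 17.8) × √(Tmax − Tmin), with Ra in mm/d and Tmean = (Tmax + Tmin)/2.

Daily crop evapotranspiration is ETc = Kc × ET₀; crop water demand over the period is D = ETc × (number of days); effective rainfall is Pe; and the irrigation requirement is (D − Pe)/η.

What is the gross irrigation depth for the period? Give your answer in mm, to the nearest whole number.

45 mm

Tmean = (28.6 + 11.0)/2 = 19.80 °C
ET₀ = 0.0023 × 11.83 × (19.80 + 17.8) × √17.6 = 0.0023 × 11.83 × 37.60 × 4.1952 = 4.2919 mm/d
ETc = Kc × ET₀ = 1.08 × 4.2919 = 4.6353 mm/d
Crop demand D = ETc × 14 d = 4.6353 × 14 = 64.894 mm
D − Pe = 64.894 − 25.5 = 39.394 mm
Gross irrigation = 39.394 / 0.88 = 44.766 mm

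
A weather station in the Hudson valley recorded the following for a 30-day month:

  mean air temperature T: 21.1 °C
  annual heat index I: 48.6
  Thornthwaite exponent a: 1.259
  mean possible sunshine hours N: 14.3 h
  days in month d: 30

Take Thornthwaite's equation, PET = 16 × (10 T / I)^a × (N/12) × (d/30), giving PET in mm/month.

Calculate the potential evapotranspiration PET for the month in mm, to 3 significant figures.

121 mm

10T/I = 10 × 21.1 / 48.6 = 4.3416
(10T/I)^a = 4.3416^1.259 = 6.3504
Uncorrected PET = 16 × 6.3504 = 101.606 mm
Correction = (N/12)(d/30) = (14.3/12)(30/30) = 1.1917
PET = 101.606 × 1.1917 = 121.084 mm/month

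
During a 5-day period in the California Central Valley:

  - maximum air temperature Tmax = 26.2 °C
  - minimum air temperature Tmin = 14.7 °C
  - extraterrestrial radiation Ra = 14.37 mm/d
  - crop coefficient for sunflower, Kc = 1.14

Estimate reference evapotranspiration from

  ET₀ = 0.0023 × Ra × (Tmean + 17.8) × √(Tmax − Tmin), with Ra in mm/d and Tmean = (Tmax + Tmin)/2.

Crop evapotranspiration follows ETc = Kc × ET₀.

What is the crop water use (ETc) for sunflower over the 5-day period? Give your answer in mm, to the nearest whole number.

Tmean = (26.2 + 14.7)/2 = 20.45 °C
ET₀ = 0.0023 × 14.37 × (20.45 + 17.8) × √11.5 = 0.0023 × 14.37 × 38.25 × 3.3912 = 4.2872 mm/d
ETc = Kc × ET₀ = 1.14 × 4.2872 = 4.8874 mm/d
Over 5 days: 4.8874 × 5 = 24.437 mm

24 mm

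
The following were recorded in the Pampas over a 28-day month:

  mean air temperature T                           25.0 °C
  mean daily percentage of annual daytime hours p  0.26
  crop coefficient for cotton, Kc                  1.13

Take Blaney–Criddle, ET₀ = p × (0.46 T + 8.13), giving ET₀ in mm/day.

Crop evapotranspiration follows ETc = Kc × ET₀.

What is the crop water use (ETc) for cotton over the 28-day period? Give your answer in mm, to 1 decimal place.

ET₀ = 0.26 × (0.46 × 25.0 + 8.13) = 0.26 × 19.630 = 5.1038 mm/d
ETc = Kc × ET₀ = 1.13 × 5.1038 = 5.7673 mm/d
Over 28 days: 5.7673 × 28 = 161.484 mm

161.5 mm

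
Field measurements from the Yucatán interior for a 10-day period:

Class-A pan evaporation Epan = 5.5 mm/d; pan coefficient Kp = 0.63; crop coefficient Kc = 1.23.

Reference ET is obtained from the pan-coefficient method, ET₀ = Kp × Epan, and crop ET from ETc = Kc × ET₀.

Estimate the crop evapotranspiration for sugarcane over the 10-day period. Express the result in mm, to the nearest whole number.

ET₀ = 0.63 × 5.5 = 3.4650 mm/d
ETc = Kc × ET₀ = 1.23 × 3.4650 = 4.2620 mm/d
Over 10 days: 4.2620 × 10 = 42.620 mm

43 mm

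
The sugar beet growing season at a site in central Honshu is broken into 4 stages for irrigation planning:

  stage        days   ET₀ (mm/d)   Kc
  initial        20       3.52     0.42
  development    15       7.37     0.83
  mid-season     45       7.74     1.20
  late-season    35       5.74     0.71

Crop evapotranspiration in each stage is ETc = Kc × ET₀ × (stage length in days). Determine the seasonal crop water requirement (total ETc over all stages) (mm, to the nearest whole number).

initial: 0.42 × 3.52 × 20 = 29.57 mm
development: 0.83 × 7.37 × 15 = 91.76 mm
mid-season: 1.20 × 7.74 × 45 = 417.96 mm
late-season: 0.71 × 5.74 × 35 = 142.64 mm
Seasonal total = 681.93 mm

682 mm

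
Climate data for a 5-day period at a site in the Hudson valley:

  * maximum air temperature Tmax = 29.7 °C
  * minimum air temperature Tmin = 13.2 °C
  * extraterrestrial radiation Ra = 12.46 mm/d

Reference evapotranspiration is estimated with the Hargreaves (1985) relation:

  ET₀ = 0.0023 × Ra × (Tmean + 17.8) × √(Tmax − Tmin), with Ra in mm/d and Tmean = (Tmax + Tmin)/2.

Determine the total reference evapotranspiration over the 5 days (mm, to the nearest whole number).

Tmean = (29.7 + 13.2)/2 = 21.45 °C
ET₀ = 0.0023 × 12.46 × (21.45 + 17.8) × √16.5 = 0.0023 × 12.46 × 39.25 × 4.0620 = 4.5690 mm/d
Over 5 days: 4.5690 × 5 = 22.845 mm

23 mm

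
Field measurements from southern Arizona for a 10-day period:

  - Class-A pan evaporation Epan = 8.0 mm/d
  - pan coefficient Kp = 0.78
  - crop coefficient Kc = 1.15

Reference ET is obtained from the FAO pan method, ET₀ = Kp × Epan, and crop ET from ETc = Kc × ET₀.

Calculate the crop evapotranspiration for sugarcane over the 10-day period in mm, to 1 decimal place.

71.8 mm

ET₀ = 0.78 × 8.0 = 6.2400 mm/d
ETc = Kc × ET₀ = 1.15 × 6.2400 = 7.1760 mm/d
Over 10 days: 7.1760 × 10 = 71.760 mm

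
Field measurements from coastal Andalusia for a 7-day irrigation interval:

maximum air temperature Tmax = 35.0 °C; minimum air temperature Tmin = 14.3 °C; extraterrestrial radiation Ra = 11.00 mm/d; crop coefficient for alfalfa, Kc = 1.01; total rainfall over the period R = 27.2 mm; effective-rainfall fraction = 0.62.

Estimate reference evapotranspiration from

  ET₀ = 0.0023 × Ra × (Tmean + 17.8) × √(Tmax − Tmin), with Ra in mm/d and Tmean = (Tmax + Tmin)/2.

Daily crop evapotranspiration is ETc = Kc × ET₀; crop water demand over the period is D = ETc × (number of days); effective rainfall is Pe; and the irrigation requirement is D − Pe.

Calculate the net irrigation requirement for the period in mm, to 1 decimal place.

Tmean = (35.0 + 14.3)/2 = 24.65 °C
ET₀ = 0.0023 × 11.00 × (24.65 + 17.8) × √20.7 = 0.0023 × 11.00 × 42.45 × 4.5497 = 4.8863 mm/d
ETc = Kc × ET₀ = 1.01 × 4.8863 = 4.9352 mm/d
Crop demand D = ETc × 7 d = 4.9352 × 7 = 34.546 mm
Pe = 0.62 × 27.2 = 16.864 mm
D − Pe = 34.546 − 16.864 = 17.682 mm

17.7 mm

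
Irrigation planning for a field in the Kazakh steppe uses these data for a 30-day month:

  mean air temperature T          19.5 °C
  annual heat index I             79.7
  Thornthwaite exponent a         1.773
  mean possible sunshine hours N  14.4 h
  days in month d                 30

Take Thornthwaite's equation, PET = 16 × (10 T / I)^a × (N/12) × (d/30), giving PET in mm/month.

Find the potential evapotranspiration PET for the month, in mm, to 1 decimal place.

93.8 mm

10T/I = 10 × 19.5 / 79.7 = 2.4467
(10T/I)^a = 2.4467^1.773 = 4.8860
Uncorrected PET = 16 × 4.8860 = 78.176 mm
Correction = (N/12)(d/30) = (14.4/12)(30/30) = 1.2000
PET = 78.176 × 1.2000 = 93.811 mm/month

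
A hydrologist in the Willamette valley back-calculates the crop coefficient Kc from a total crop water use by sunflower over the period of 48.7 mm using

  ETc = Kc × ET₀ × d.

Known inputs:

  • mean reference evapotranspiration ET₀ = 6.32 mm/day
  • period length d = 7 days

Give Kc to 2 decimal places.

ETc = Kc × ET₀ × d  ⇒  Kc = ETc / (ET₀ × d)
Kc = 48.7 / (6.32 × 7) = 48.7 / 44.24 = 1.1008

1.10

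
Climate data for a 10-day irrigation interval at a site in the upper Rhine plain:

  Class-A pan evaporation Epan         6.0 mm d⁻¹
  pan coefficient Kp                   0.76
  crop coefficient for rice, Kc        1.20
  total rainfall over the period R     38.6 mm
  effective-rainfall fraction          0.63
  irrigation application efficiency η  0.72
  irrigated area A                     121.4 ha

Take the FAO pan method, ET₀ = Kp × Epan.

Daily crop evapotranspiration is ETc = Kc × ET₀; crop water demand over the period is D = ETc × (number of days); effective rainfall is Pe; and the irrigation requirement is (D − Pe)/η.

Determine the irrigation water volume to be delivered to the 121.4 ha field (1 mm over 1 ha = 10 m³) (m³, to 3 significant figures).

ET₀ = 0.76 × 6.0 = 4.5600 mm/d
ETc = Kc × ET₀ = 1.20 × 4.5600 = 5.4720 mm/d
Crop demand D = ETc × 10 d = 5.4720 × 10 = 54.720 mm
Pe = 0.63 × 38.6 = 24.318 mm
D − Pe = 54.720 − 24.318 = 30.402 mm
Gross irrigation = 30.402 / 0.72 = 42.225 mm
Volume = 42.225 mm × 121.4 ha × 10 = 51261.2 m³

51300 m³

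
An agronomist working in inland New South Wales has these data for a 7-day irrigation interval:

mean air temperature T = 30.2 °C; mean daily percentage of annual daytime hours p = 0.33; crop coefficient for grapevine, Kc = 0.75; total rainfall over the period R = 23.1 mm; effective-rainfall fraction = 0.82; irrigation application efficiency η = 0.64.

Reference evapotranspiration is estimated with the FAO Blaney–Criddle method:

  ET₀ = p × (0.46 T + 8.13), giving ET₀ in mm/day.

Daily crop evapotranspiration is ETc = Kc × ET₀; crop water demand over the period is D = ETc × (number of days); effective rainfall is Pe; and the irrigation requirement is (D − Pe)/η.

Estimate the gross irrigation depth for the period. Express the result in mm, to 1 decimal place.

30.0 mm

ET₀ = 0.33 × (0.46 × 30.2 + 8.13) = 0.33 × 22.022 = 7.2673 mm/d
ETc = Kc × ET₀ = 0.75 × 7.2673 = 5.4505 mm/d
Crop demand D = ETc × 7 d = 5.4505 × 7 = 38.154 mm
Pe = 0.82 × 23.1 = 18.942 mm
D − Pe = 38.154 − 18.942 = 19.212 mm
Gross irrigation = 19.212 / 0.64 = 30.019 mm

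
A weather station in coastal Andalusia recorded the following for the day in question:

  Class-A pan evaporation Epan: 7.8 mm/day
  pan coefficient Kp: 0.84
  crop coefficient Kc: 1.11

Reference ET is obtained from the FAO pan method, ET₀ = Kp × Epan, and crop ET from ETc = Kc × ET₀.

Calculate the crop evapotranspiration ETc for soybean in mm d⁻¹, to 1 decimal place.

7.3 mm d⁻¹

ET₀ = 0.84 × 7.8 = 6.5520 mm/d
ETc = Kc × ET₀ = 1.11 × 6.5520 = 7.2727 mm/d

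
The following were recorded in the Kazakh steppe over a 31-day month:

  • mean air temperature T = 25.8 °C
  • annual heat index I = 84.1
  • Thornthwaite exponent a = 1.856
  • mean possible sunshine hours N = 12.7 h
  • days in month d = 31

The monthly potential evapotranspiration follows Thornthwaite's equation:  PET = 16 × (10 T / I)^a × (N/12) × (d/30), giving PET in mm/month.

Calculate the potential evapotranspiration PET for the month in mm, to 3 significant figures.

10T/I = 10 × 25.8 / 84.1 = 3.0678
(10T/I)^a = 3.0678^1.856 = 8.0085
Uncorrected PET = 16 × 8.0085 = 128.136 mm
Correction = (N/12)(d/30) = (12.7/12)(31/30) = 1.0936
PET = 128.136 × 1.0936 = 140.130 mm/month

140 mm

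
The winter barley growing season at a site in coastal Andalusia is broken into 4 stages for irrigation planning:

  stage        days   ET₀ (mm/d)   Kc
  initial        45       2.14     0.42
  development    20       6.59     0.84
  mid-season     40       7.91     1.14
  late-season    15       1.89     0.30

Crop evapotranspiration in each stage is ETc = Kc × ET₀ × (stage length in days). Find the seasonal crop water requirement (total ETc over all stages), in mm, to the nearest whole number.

initial: 0.42 × 2.14 × 45 = 40.45 mm
development: 0.84 × 6.59 × 20 = 110.71 mm
mid-season: 1.14 × 7.91 × 40 = 360.70 mm
late-season: 0.30 × 1.89 × 15 = 8.51 mm
Seasonal total = 520.37 mm

520 mm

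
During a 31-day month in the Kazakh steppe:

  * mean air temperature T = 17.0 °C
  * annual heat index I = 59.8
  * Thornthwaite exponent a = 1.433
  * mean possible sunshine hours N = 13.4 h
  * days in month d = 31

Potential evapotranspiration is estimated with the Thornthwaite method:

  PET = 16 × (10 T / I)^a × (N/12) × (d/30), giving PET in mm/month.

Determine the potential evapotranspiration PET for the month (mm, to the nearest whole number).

10T/I = 10 × 17.0 / 59.8 = 2.8428
(10T/I)^a = 2.8428^1.433 = 4.4691
Uncorrected PET = 16 × 4.4691 = 71.506 mm
Correction = (N/12)(d/30) = (13.4/12)(31/30) = 1.1539
PET = 71.506 × 1.1539 = 82.511 mm/month

83 mm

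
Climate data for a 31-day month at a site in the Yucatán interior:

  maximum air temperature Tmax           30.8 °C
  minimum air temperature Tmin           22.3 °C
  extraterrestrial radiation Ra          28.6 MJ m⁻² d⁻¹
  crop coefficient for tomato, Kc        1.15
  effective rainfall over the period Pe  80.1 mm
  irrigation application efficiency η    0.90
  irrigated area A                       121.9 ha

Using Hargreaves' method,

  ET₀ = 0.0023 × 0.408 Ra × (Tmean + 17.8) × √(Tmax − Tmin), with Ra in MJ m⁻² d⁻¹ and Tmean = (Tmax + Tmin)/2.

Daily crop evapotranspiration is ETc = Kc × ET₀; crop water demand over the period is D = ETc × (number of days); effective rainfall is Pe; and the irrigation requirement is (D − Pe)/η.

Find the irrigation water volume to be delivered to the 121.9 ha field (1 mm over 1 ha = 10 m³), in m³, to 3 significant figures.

59100 m³

Tmean = (30.8 + 22.3)/2 = 26.55 °C
0.408 Ra = 0.408 × 28.6 = 11.6688 mm/d equivalent
ET₀ = 0.0023 × 11.6688 × (26.55 + 17.8) × √8.5 = 0.0023 × 11.6688 × 44.35 × 2.9155 = 3.4702 mm/d
ETc = Kc × ET₀ = 1.15 × 3.4702 = 3.9907 mm/d
Crop demand D = ETc × 31 d = 3.9907 × 31 = 123.712 mm
D − Pe = 123.712 − 80.1 = 43.612 mm
Gross irrigation = 43.612 / 0.90 = 48.458 mm
Volume = 48.458 mm × 121.9 ha × 10 = 59070.3 m³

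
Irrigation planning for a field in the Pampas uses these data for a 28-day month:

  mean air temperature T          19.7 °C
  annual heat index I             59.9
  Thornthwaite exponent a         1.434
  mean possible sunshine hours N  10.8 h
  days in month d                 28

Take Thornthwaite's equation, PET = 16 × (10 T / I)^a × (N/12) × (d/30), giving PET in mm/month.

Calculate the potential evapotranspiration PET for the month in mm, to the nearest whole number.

74 mm

10T/I = 10 × 19.7 / 59.9 = 3.2888
(10T/I)^a = 3.2888^1.434 = 5.5136
Uncorrected PET = 16 × 5.5136 = 88.218 mm
Correction = (N/12)(d/30) = (10.8/12)(28/30) = 0.8400
PET = 88.218 × 0.8400 = 74.103 mm/month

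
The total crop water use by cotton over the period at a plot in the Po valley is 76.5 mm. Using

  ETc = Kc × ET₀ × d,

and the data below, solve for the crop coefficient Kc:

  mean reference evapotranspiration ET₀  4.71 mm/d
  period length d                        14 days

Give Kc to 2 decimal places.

1.16

ETc = Kc × ET₀ × d  ⇒  Kc = ETc / (ET₀ × d)
Kc = 76.5 / (4.71 × 14) = 76.5 / 65.94 = 1.1601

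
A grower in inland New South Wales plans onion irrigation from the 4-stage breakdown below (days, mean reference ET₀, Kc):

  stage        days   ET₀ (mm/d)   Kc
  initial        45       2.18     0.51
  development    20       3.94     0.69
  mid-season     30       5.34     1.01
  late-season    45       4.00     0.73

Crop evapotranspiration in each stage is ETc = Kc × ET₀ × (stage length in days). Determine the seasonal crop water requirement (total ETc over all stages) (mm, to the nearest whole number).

initial: 0.51 × 2.18 × 45 = 50.03 mm
development: 0.69 × 3.94 × 20 = 54.37 mm
mid-season: 1.01 × 5.34 × 30 = 161.80 mm
late-season: 0.73 × 4.00 × 45 = 131.40 mm
Seasonal total = 397.60 mm

398 mm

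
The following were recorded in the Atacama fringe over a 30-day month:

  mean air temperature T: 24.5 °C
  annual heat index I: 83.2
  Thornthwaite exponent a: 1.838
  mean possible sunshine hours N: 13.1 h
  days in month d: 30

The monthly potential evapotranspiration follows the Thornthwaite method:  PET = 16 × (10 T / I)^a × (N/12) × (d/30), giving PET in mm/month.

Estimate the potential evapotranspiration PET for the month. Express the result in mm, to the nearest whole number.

10T/I = 10 × 24.5 / 83.2 = 2.9447
(10T/I)^a = 2.9447^1.838 = 7.2794
Uncorrected PET = 16 × 7.2794 = 116.470 mm
Correction = (N/12)(d/30) = (13.1/12)(30/30) = 1.0917
PET = 116.470 × 1.0917 = 127.150 mm/month

127 mm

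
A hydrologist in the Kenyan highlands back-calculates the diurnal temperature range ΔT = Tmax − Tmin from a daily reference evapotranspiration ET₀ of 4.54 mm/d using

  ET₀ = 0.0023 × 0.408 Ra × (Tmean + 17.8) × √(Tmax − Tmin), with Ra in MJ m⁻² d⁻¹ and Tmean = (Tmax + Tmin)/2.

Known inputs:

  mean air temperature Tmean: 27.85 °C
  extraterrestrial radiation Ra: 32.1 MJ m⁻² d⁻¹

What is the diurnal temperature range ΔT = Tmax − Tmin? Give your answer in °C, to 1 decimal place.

√ΔT = ET₀ / [0.0023 × 0.408 × Ra × (Tmean+17.8)] = 4.54 / (0.0023 × 13.0968 × 45.65) = 3.3016
ΔT = 3.3016² = 10.901 °C

10.9 °C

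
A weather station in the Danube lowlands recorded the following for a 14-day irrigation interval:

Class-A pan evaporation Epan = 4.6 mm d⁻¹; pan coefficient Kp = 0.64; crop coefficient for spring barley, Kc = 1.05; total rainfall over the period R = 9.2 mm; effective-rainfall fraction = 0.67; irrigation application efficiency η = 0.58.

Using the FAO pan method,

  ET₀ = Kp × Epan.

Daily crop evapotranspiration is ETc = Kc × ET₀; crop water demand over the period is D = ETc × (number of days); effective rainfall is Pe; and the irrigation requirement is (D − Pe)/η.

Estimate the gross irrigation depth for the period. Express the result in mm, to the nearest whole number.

64 mm

ET₀ = 0.64 × 4.6 = 2.9440 mm/d
ETc = Kc × ET₀ = 1.05 × 2.9440 = 3.0912 mm/d
Crop demand D = ETc × 14 d = 3.0912 × 14 = 43.277 mm
Pe = 0.67 × 9.2 = 6.164 mm
D − Pe = 43.277 − 6.164 = 37.113 mm
Gross irrigation = 37.113 / 0.58 = 63.988 mm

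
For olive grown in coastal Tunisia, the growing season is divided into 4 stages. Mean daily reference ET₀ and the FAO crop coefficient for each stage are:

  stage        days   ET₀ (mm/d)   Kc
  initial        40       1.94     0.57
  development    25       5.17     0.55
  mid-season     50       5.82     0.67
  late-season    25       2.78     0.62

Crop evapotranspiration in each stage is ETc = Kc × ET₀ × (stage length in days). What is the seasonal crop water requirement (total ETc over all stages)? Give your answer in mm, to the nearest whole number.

353 mm

initial: 0.57 × 1.94 × 40 = 44.23 mm
development: 0.55 × 5.17 × 25 = 71.09 mm
mid-season: 0.67 × 5.82 × 50 = 194.97 mm
late-season: 0.62 × 2.78 × 25 = 43.09 mm
Seasonal total = 353.38 mm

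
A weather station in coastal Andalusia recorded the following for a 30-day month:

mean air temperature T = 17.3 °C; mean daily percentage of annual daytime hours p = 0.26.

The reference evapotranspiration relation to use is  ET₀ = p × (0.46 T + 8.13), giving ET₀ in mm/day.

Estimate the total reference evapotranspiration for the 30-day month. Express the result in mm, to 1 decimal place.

125.5 mm

ET₀ = 0.26 × (0.46 × 17.3 + 8.13) = 0.26 × 16.088 = 4.1829 mm/d
Monthly total = 4.1829 × 30 = 125.487 mm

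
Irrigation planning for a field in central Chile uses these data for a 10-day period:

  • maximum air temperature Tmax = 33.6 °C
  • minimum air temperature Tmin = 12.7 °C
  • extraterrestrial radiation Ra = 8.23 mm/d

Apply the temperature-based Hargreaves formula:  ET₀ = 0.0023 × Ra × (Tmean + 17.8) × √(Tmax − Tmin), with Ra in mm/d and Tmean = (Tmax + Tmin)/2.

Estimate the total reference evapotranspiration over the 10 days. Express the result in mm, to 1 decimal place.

Tmean = (33.6 + 12.7)/2 = 23.15 °C
ET₀ = 0.0023 × 8.23 × (23.15 + 17.8) × √20.9 = 0.0023 × 8.23 × 40.95 × 4.5717 = 3.5437 mm/d
Over 10 days: 3.5437 × 10 = 35.437 mm

35.4 mm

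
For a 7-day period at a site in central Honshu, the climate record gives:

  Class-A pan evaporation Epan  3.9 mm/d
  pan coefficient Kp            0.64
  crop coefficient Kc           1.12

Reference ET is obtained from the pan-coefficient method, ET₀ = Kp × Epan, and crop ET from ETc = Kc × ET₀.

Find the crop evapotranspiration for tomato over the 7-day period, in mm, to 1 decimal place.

ET₀ = 0.64 × 3.9 = 2.4960 mm/d
ETc = Kc × ET₀ = 1.12 × 2.4960 = 2.7955 mm/d
Over 7 days: 2.7955 × 7 = 19.569 mm

19.6 mm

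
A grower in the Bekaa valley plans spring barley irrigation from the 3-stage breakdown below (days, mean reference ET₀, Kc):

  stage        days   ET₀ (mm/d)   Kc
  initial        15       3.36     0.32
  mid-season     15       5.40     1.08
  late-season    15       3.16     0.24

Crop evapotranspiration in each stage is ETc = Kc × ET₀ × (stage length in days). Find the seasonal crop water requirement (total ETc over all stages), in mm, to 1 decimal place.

115.0 mm

initial: 0.32 × 3.36 × 15 = 16.13 mm
mid-season: 1.08 × 5.40 × 15 = 87.48 mm
late-season: 0.24 × 3.16 × 15 = 11.38 mm
Seasonal total = 114.99 mm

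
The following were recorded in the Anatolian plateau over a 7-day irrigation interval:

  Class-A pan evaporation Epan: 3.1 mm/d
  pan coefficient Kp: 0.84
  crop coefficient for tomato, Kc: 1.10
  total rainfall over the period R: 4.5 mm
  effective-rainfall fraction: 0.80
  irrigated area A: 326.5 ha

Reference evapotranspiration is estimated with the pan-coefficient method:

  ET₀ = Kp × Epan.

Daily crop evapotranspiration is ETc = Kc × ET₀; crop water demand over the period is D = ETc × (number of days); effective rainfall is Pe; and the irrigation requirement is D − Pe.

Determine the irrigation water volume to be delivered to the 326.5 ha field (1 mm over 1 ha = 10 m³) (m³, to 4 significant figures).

53710 m³

ET₀ = 0.84 × 3.1 = 2.6040 mm/d
ETc = Kc × ET₀ = 1.10 × 2.6040 = 2.8644 mm/d
Crop demand D = ETc × 7 d = 2.8644 × 7 = 20.051 mm
Pe = 0.80 × 4.5 = 3.600 mm
D − Pe = 20.051 − 3.600 = 16.451 mm
Volume = 16.451 mm × 326.5 ha × 10 = 53712.5 m³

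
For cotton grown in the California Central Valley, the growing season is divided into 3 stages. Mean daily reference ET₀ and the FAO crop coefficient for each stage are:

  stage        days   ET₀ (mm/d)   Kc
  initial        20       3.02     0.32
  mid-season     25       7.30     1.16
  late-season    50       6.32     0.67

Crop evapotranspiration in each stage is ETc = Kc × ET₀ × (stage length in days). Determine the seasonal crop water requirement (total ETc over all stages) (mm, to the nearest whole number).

initial: 0.32 × 3.02 × 20 = 19.33 mm
mid-season: 1.16 × 7.30 × 25 = 211.70 mm
late-season: 0.67 × 6.32 × 50 = 211.72 mm
Seasonal total = 442.75 mm

443 mm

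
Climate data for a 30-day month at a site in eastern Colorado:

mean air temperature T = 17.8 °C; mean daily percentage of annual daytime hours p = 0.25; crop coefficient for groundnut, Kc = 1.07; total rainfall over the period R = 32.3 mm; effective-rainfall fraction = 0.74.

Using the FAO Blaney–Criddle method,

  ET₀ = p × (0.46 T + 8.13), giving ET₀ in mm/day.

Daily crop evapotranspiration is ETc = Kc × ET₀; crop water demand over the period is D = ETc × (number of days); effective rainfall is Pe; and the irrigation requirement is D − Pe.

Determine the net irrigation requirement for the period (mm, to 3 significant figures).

ET₀ = 0.25 × (0.46 × 17.8 + 8.13) = 0.25 × 16.318 = 4.0795 mm/d
ETc = Kc × ET₀ = 1.07 × 4.0795 = 4.3651 mm/d
Crop demand D = ETc × 30 d = 4.3651 × 30 = 130.953 mm
Pe = 0.74 × 32.3 = 23.902 mm
D − Pe = 130.953 − 23.902 = 107.051 mm

107 mm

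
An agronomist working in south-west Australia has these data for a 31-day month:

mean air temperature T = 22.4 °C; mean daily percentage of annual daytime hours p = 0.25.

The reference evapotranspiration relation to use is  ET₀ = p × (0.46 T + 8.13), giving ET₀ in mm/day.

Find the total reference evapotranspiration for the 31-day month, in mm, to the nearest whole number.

143 mm

ET₀ = 0.25 × (0.46 × 22.4 + 8.13) = 0.25 × 18.434 = 4.6085 mm/d
Monthly total = 4.6085 × 31 = 142.864 mm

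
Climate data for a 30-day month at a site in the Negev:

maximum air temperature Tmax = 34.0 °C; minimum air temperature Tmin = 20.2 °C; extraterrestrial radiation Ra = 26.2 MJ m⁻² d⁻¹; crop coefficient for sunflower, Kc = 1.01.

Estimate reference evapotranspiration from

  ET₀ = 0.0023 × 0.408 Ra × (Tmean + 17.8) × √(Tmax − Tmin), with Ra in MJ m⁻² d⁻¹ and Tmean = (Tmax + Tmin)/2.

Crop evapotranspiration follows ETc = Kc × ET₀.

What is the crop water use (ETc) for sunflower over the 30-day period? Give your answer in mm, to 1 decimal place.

124.3 mm

Tmean = (34.0 + 20.2)/2 = 27.10 °C
0.408 Ra = 0.408 × 26.2 = 10.6896 mm/d equivalent
ET₀ = 0.0023 × 10.6896 × (27.10 + 17.8) × √13.8 = 0.0023 × 10.6896 × 44.90 × 3.7148 = 4.1008 mm/d
ETc = Kc × ET₀ = 1.01 × 4.1008 = 4.1418 mm/d
Over 30 days: 4.1418 × 30 = 124.254 mm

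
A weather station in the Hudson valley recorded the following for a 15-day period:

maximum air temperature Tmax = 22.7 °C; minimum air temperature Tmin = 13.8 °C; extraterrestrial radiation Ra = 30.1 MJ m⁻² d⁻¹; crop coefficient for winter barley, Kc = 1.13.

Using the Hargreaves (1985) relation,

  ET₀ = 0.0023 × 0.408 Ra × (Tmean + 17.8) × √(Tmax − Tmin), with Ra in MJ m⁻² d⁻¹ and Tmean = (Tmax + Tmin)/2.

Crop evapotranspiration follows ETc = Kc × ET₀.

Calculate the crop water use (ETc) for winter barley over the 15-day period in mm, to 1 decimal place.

Tmean = (22.7 + 13.8)/2 = 18.25 °C
0.408 Ra = 0.408 × 30.1 = 12.2808 mm/d equivalent
ET₀ = 0.0023 × 12.2808 × (18.25 + 17.8) × √8.9 = 0.0023 × 12.2808 × 36.05 × 2.9833 = 3.0378 mm/d
ETc = Kc × ET₀ = 1.13 × 3.0378 = 3.4327 mm/d
Over 15 days: 3.4327 × 15 = 51.491 mm

51.5 mm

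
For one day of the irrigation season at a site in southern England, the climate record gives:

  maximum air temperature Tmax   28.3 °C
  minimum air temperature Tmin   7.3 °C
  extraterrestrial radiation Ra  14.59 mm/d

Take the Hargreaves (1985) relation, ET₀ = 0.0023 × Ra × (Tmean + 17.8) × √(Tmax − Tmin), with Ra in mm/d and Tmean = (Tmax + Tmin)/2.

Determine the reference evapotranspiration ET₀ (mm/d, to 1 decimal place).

5.5 mm/d

Tmean = (28.3 + 7.3)/2 = 17.80 °C
ET₀ = 0.0023 × 14.59 × (17.80 + 17.8) × √21.0 = 0.0023 × 14.59 × 35.60 × 4.5826 = 5.4745 mm/d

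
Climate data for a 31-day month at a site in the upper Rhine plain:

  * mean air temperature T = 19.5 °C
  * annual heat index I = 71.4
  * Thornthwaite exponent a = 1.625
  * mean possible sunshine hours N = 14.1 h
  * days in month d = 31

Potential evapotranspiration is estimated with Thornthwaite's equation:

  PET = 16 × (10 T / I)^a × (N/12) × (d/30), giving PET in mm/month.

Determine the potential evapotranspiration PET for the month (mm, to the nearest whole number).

99 mm

10T/I = 10 × 19.5 / 71.4 = 2.7311
(10T/I)^a = 2.7311^1.625 = 5.1174
Uncorrected PET = 16 × 5.1174 = 81.878 mm
Correction = (N/12)(d/30) = (14.1/12)(31/30) = 1.2142
PET = 81.878 × 1.2142 = 99.416 mm/month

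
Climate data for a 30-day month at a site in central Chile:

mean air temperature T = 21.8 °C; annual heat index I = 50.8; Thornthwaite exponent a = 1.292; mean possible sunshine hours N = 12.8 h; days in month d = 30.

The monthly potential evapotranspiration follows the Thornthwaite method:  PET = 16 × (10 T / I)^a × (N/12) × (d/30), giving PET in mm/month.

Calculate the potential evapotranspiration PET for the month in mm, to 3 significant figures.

10T/I = 10 × 21.8 / 50.8 = 4.2913
(10T/I)^a = 4.2913^1.292 = 6.5661
Uncorrected PET = 16 × 6.5661 = 105.058 mm
Correction = (N/12)(d/30) = (12.8/12)(30/30) = 1.0667
PET = 105.058 × 1.0667 = 112.065 mm/month

112 mm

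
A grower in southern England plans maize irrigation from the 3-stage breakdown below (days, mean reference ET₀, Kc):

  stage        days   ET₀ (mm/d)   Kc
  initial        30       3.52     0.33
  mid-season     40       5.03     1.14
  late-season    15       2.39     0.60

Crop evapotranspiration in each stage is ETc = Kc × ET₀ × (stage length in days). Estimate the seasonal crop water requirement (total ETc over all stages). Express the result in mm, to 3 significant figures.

286 mm

initial: 0.33 × 3.52 × 30 = 34.85 mm
mid-season: 1.14 × 5.03 × 40 = 229.37 mm
late-season: 0.60 × 2.39 × 15 = 21.51 mm
Seasonal total = 285.73 mm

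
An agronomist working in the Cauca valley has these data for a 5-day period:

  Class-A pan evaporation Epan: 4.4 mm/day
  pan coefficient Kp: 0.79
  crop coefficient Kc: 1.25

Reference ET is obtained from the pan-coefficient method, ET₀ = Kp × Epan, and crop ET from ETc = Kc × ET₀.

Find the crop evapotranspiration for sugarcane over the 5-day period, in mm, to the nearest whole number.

22 mm

ET₀ = 0.79 × 4.4 = 3.4760 mm/d
ETc = Kc × ET₀ = 1.25 × 3.4760 = 4.3450 mm/d
Over 5 days: 4.3450 × 5 = 21.725 mm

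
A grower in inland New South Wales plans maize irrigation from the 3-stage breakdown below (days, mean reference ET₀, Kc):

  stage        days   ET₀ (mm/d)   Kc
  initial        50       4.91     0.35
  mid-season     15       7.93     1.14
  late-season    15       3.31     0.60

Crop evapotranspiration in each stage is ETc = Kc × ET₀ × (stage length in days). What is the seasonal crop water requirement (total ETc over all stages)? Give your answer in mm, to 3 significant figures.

251 mm

initial: 0.35 × 4.91 × 50 = 85.93 mm
mid-season: 1.14 × 7.93 × 15 = 135.60 mm
late-season: 0.60 × 3.31 × 15 = 29.79 mm
Seasonal total = 251.32 mm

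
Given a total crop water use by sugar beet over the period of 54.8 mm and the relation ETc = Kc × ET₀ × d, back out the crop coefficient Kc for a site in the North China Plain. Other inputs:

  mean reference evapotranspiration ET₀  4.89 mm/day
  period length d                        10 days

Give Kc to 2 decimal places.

1.12

ETc = Kc × ET₀ × d  ⇒  Kc = ETc / (ET₀ × d)
Kc = 54.8 / (4.89 × 10) = 54.8 / 48.90 = 1.1207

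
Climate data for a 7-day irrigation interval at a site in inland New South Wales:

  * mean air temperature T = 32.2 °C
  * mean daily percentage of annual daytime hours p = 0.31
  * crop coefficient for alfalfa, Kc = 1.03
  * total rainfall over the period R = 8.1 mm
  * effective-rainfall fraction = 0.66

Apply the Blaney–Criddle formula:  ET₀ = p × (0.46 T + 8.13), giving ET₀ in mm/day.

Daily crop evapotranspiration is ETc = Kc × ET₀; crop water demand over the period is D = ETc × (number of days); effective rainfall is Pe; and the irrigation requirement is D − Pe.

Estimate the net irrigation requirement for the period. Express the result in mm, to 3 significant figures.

ET₀ = 0.31 × (0.46 × 32.2 + 8.13) = 0.31 × 22.942 = 7.1120 mm/d
ETc = Kc × ET₀ = 1.03 × 7.1120 = 7.3254 mm/d
Crop demand D = ETc × 7 d = 7.3254 × 7 = 51.278 mm
Pe = 0.66 × 8.1 = 5.346 mm
D − Pe = 51.278 − 5.346 = 45.932 mm

45.9 mm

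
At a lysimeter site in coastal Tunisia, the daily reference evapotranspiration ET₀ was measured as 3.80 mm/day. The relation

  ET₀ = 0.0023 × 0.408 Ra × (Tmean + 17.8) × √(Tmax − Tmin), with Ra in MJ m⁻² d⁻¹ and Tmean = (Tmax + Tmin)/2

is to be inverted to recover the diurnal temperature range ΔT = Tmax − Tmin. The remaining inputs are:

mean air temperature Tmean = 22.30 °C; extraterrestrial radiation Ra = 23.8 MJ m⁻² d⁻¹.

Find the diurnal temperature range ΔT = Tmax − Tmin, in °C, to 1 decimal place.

18.0 °C

√ΔT = ET₀ / [0.0023 × 0.408 × Ra × (Tmean+17.8)] = 3.80 / (0.0023 × 9.7104 × 40.10) = 4.2430
ΔT = 4.2430² = 18.003 °C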